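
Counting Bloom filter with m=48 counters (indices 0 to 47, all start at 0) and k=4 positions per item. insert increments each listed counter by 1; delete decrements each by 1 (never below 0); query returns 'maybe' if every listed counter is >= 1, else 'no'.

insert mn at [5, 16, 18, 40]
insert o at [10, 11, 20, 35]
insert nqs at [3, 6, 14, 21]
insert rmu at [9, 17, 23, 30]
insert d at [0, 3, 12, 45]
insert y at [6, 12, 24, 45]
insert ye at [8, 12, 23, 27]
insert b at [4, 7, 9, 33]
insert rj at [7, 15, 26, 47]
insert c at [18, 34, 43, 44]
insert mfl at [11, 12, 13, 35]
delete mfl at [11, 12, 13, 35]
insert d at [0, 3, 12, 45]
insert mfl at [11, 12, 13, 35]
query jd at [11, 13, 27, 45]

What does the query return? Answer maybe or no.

Answer: maybe

Derivation:
Step 1: insert mn at [5, 16, 18, 40] -> counters=[0,0,0,0,0,1,0,0,0,0,0,0,0,0,0,0,1,0,1,0,0,0,0,0,0,0,0,0,0,0,0,0,0,0,0,0,0,0,0,0,1,0,0,0,0,0,0,0]
Step 2: insert o at [10, 11, 20, 35] -> counters=[0,0,0,0,0,1,0,0,0,0,1,1,0,0,0,0,1,0,1,0,1,0,0,0,0,0,0,0,0,0,0,0,0,0,0,1,0,0,0,0,1,0,0,0,0,0,0,0]
Step 3: insert nqs at [3, 6, 14, 21] -> counters=[0,0,0,1,0,1,1,0,0,0,1,1,0,0,1,0,1,0,1,0,1,1,0,0,0,0,0,0,0,0,0,0,0,0,0,1,0,0,0,0,1,0,0,0,0,0,0,0]
Step 4: insert rmu at [9, 17, 23, 30] -> counters=[0,0,0,1,0,1,1,0,0,1,1,1,0,0,1,0,1,1,1,0,1,1,0,1,0,0,0,0,0,0,1,0,0,0,0,1,0,0,0,0,1,0,0,0,0,0,0,0]
Step 5: insert d at [0, 3, 12, 45] -> counters=[1,0,0,2,0,1,1,0,0,1,1,1,1,0,1,0,1,1,1,0,1,1,0,1,0,0,0,0,0,0,1,0,0,0,0,1,0,0,0,0,1,0,0,0,0,1,0,0]
Step 6: insert y at [6, 12, 24, 45] -> counters=[1,0,0,2,0,1,2,0,0,1,1,1,2,0,1,0,1,1,1,0,1,1,0,1,1,0,0,0,0,0,1,0,0,0,0,1,0,0,0,0,1,0,0,0,0,2,0,0]
Step 7: insert ye at [8, 12, 23, 27] -> counters=[1,0,0,2,0,1,2,0,1,1,1,1,3,0,1,0,1,1,1,0,1,1,0,2,1,0,0,1,0,0,1,0,0,0,0,1,0,0,0,0,1,0,0,0,0,2,0,0]
Step 8: insert b at [4, 7, 9, 33] -> counters=[1,0,0,2,1,1,2,1,1,2,1,1,3,0,1,0,1,1,1,0,1,1,0,2,1,0,0,1,0,0,1,0,0,1,0,1,0,0,0,0,1,0,0,0,0,2,0,0]
Step 9: insert rj at [7, 15, 26, 47] -> counters=[1,0,0,2,1,1,2,2,1,2,1,1,3,0,1,1,1,1,1,0,1,1,0,2,1,0,1,1,0,0,1,0,0,1,0,1,0,0,0,0,1,0,0,0,0,2,0,1]
Step 10: insert c at [18, 34, 43, 44] -> counters=[1,0,0,2,1,1,2,2,1,2,1,1,3,0,1,1,1,1,2,0,1,1,0,2,1,0,1,1,0,0,1,0,0,1,1,1,0,0,0,0,1,0,0,1,1,2,0,1]
Step 11: insert mfl at [11, 12, 13, 35] -> counters=[1,0,0,2,1,1,2,2,1,2,1,2,4,1,1,1,1,1,2,0,1,1,0,2,1,0,1,1,0,0,1,0,0,1,1,2,0,0,0,0,1,0,0,1,1,2,0,1]
Step 12: delete mfl at [11, 12, 13, 35] -> counters=[1,0,0,2,1,1,2,2,1,2,1,1,3,0,1,1,1,1,2,0,1,1,0,2,1,0,1,1,0,0,1,0,0,1,1,1,0,0,0,0,1,0,0,1,1,2,0,1]
Step 13: insert d at [0, 3, 12, 45] -> counters=[2,0,0,3,1,1,2,2,1,2,1,1,4,0,1,1,1,1,2,0,1,1,0,2,1,0,1,1,0,0,1,0,0,1,1,1,0,0,0,0,1,0,0,1,1,3,0,1]
Step 14: insert mfl at [11, 12, 13, 35] -> counters=[2,0,0,3,1,1,2,2,1,2,1,2,5,1,1,1,1,1,2,0,1,1,0,2,1,0,1,1,0,0,1,0,0,1,1,2,0,0,0,0,1,0,0,1,1,3,0,1]
Query jd: check counters[11]=2 counters[13]=1 counters[27]=1 counters[45]=3 -> maybe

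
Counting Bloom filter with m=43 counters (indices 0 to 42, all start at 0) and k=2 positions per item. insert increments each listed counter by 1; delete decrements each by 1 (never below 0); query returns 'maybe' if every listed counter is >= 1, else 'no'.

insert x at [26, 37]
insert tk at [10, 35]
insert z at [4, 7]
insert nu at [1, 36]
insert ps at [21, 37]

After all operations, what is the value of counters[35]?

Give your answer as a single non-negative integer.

Answer: 1

Derivation:
Step 1: insert x at [26, 37] -> counters=[0,0,0,0,0,0,0,0,0,0,0,0,0,0,0,0,0,0,0,0,0,0,0,0,0,0,1,0,0,0,0,0,0,0,0,0,0,1,0,0,0,0,0]
Step 2: insert tk at [10, 35] -> counters=[0,0,0,0,0,0,0,0,0,0,1,0,0,0,0,0,0,0,0,0,0,0,0,0,0,0,1,0,0,0,0,0,0,0,0,1,0,1,0,0,0,0,0]
Step 3: insert z at [4, 7] -> counters=[0,0,0,0,1,0,0,1,0,0,1,0,0,0,0,0,0,0,0,0,0,0,0,0,0,0,1,0,0,0,0,0,0,0,0,1,0,1,0,0,0,0,0]
Step 4: insert nu at [1, 36] -> counters=[0,1,0,0,1,0,0,1,0,0,1,0,0,0,0,0,0,0,0,0,0,0,0,0,0,0,1,0,0,0,0,0,0,0,0,1,1,1,0,0,0,0,0]
Step 5: insert ps at [21, 37] -> counters=[0,1,0,0,1,0,0,1,0,0,1,0,0,0,0,0,0,0,0,0,0,1,0,0,0,0,1,0,0,0,0,0,0,0,0,1,1,2,0,0,0,0,0]
Final counters=[0,1,0,0,1,0,0,1,0,0,1,0,0,0,0,0,0,0,0,0,0,1,0,0,0,0,1,0,0,0,0,0,0,0,0,1,1,2,0,0,0,0,0] -> counters[35]=1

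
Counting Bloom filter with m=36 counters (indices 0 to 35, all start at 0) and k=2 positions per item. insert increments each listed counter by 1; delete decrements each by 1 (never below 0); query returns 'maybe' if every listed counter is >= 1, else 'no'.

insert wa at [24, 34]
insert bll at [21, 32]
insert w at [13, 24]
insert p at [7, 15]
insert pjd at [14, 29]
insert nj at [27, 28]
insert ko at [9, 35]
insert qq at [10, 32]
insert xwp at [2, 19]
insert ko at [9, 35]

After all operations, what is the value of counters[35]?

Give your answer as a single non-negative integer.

Step 1: insert wa at [24, 34] -> counters=[0,0,0,0,0,0,0,0,0,0,0,0,0,0,0,0,0,0,0,0,0,0,0,0,1,0,0,0,0,0,0,0,0,0,1,0]
Step 2: insert bll at [21, 32] -> counters=[0,0,0,0,0,0,0,0,0,0,0,0,0,0,0,0,0,0,0,0,0,1,0,0,1,0,0,0,0,0,0,0,1,0,1,0]
Step 3: insert w at [13, 24] -> counters=[0,0,0,0,0,0,0,0,0,0,0,0,0,1,0,0,0,0,0,0,0,1,0,0,2,0,0,0,0,0,0,0,1,0,1,0]
Step 4: insert p at [7, 15] -> counters=[0,0,0,0,0,0,0,1,0,0,0,0,0,1,0,1,0,0,0,0,0,1,0,0,2,0,0,0,0,0,0,0,1,0,1,0]
Step 5: insert pjd at [14, 29] -> counters=[0,0,0,0,0,0,0,1,0,0,0,0,0,1,1,1,0,0,0,0,0,1,0,0,2,0,0,0,0,1,0,0,1,0,1,0]
Step 6: insert nj at [27, 28] -> counters=[0,0,0,0,0,0,0,1,0,0,0,0,0,1,1,1,0,0,0,0,0,1,0,0,2,0,0,1,1,1,0,0,1,0,1,0]
Step 7: insert ko at [9, 35] -> counters=[0,0,0,0,0,0,0,1,0,1,0,0,0,1,1,1,0,0,0,0,0,1,0,0,2,0,0,1,1,1,0,0,1,0,1,1]
Step 8: insert qq at [10, 32] -> counters=[0,0,0,0,0,0,0,1,0,1,1,0,0,1,1,1,0,0,0,0,0,1,0,0,2,0,0,1,1,1,0,0,2,0,1,1]
Step 9: insert xwp at [2, 19] -> counters=[0,0,1,0,0,0,0,1,0,1,1,0,0,1,1,1,0,0,0,1,0,1,0,0,2,0,0,1,1,1,0,0,2,0,1,1]
Step 10: insert ko at [9, 35] -> counters=[0,0,1,0,0,0,0,1,0,2,1,0,0,1,1,1,0,0,0,1,0,1,0,0,2,0,0,1,1,1,0,0,2,0,1,2]
Final counters=[0,0,1,0,0,0,0,1,0,2,1,0,0,1,1,1,0,0,0,1,0,1,0,0,2,0,0,1,1,1,0,0,2,0,1,2] -> counters[35]=2

Answer: 2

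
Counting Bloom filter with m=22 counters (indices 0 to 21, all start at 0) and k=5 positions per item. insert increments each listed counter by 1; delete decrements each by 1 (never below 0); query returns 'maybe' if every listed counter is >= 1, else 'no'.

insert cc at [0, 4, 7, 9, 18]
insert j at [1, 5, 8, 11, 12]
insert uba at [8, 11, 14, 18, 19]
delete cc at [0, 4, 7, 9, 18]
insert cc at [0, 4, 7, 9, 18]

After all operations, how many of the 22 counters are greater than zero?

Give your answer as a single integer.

Answer: 12

Derivation:
Step 1: insert cc at [0, 4, 7, 9, 18] -> counters=[1,0,0,0,1,0,0,1,0,1,0,0,0,0,0,0,0,0,1,0,0,0]
Step 2: insert j at [1, 5, 8, 11, 12] -> counters=[1,1,0,0,1,1,0,1,1,1,0,1,1,0,0,0,0,0,1,0,0,0]
Step 3: insert uba at [8, 11, 14, 18, 19] -> counters=[1,1,0,0,1,1,0,1,2,1,0,2,1,0,1,0,0,0,2,1,0,0]
Step 4: delete cc at [0, 4, 7, 9, 18] -> counters=[0,1,0,0,0,1,0,0,2,0,0,2,1,0,1,0,0,0,1,1,0,0]
Step 5: insert cc at [0, 4, 7, 9, 18] -> counters=[1,1,0,0,1,1,0,1,2,1,0,2,1,0,1,0,0,0,2,1,0,0]
Final counters=[1,1,0,0,1,1,0,1,2,1,0,2,1,0,1,0,0,0,2,1,0,0] -> 12 nonzero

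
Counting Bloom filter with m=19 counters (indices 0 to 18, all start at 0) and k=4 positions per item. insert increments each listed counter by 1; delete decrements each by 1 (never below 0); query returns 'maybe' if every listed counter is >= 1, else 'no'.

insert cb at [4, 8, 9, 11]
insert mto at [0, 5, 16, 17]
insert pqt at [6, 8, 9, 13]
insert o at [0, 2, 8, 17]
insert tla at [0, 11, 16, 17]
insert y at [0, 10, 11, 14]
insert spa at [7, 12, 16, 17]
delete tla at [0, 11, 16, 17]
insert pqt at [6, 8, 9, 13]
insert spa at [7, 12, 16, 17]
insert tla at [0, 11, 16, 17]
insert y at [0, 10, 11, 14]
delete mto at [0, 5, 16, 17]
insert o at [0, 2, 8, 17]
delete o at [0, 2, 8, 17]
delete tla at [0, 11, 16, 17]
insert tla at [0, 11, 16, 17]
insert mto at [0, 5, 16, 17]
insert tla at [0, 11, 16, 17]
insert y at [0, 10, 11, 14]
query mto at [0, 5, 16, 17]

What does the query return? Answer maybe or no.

Answer: maybe

Derivation:
Step 1: insert cb at [4, 8, 9, 11] -> counters=[0,0,0,0,1,0,0,0,1,1,0,1,0,0,0,0,0,0,0]
Step 2: insert mto at [0, 5, 16, 17] -> counters=[1,0,0,0,1,1,0,0,1,1,0,1,0,0,0,0,1,1,0]
Step 3: insert pqt at [6, 8, 9, 13] -> counters=[1,0,0,0,1,1,1,0,2,2,0,1,0,1,0,0,1,1,0]
Step 4: insert o at [0, 2, 8, 17] -> counters=[2,0,1,0,1,1,1,0,3,2,0,1,0,1,0,0,1,2,0]
Step 5: insert tla at [0, 11, 16, 17] -> counters=[3,0,1,0,1,1,1,0,3,2,0,2,0,1,0,0,2,3,0]
Step 6: insert y at [0, 10, 11, 14] -> counters=[4,0,1,0,1,1,1,0,3,2,1,3,0,1,1,0,2,3,0]
Step 7: insert spa at [7, 12, 16, 17] -> counters=[4,0,1,0,1,1,1,1,3,2,1,3,1,1,1,0,3,4,0]
Step 8: delete tla at [0, 11, 16, 17] -> counters=[3,0,1,0,1,1,1,1,3,2,1,2,1,1,1,0,2,3,0]
Step 9: insert pqt at [6, 8, 9, 13] -> counters=[3,0,1,0,1,1,2,1,4,3,1,2,1,2,1,0,2,3,0]
Step 10: insert spa at [7, 12, 16, 17] -> counters=[3,0,1,0,1,1,2,2,4,3,1,2,2,2,1,0,3,4,0]
Step 11: insert tla at [0, 11, 16, 17] -> counters=[4,0,1,0,1,1,2,2,4,3,1,3,2,2,1,0,4,5,0]
Step 12: insert y at [0, 10, 11, 14] -> counters=[5,0,1,0,1,1,2,2,4,3,2,4,2,2,2,0,4,5,0]
Step 13: delete mto at [0, 5, 16, 17] -> counters=[4,0,1,0,1,0,2,2,4,3,2,4,2,2,2,0,3,4,0]
Step 14: insert o at [0, 2, 8, 17] -> counters=[5,0,2,0,1,0,2,2,5,3,2,4,2,2,2,0,3,5,0]
Step 15: delete o at [0, 2, 8, 17] -> counters=[4,0,1,0,1,0,2,2,4,3,2,4,2,2,2,0,3,4,0]
Step 16: delete tla at [0, 11, 16, 17] -> counters=[3,0,1,0,1,0,2,2,4,3,2,3,2,2,2,0,2,3,0]
Step 17: insert tla at [0, 11, 16, 17] -> counters=[4,0,1,0,1,0,2,2,4,3,2,4,2,2,2,0,3,4,0]
Step 18: insert mto at [0, 5, 16, 17] -> counters=[5,0,1,0,1,1,2,2,4,3,2,4,2,2,2,0,4,5,0]
Step 19: insert tla at [0, 11, 16, 17] -> counters=[6,0,1,0,1,1,2,2,4,3,2,5,2,2,2,0,5,6,0]
Step 20: insert y at [0, 10, 11, 14] -> counters=[7,0,1,0,1,1,2,2,4,3,3,6,2,2,3,0,5,6,0]
Query mto: check counters[0]=7 counters[5]=1 counters[16]=5 counters[17]=6 -> maybe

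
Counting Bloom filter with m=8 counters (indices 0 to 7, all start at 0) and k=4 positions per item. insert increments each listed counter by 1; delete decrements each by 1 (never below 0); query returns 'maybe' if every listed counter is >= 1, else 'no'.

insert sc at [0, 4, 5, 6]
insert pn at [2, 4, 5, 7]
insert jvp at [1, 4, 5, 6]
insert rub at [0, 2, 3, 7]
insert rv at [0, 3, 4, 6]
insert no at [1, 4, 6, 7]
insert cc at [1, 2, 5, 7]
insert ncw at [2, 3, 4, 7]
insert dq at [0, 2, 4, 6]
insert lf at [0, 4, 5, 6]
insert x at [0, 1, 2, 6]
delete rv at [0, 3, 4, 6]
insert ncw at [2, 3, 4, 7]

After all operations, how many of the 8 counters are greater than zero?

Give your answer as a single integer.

Answer: 8

Derivation:
Step 1: insert sc at [0, 4, 5, 6] -> counters=[1,0,0,0,1,1,1,0]
Step 2: insert pn at [2, 4, 5, 7] -> counters=[1,0,1,0,2,2,1,1]
Step 3: insert jvp at [1, 4, 5, 6] -> counters=[1,1,1,0,3,3,2,1]
Step 4: insert rub at [0, 2, 3, 7] -> counters=[2,1,2,1,3,3,2,2]
Step 5: insert rv at [0, 3, 4, 6] -> counters=[3,1,2,2,4,3,3,2]
Step 6: insert no at [1, 4, 6, 7] -> counters=[3,2,2,2,5,3,4,3]
Step 7: insert cc at [1, 2, 5, 7] -> counters=[3,3,3,2,5,4,4,4]
Step 8: insert ncw at [2, 3, 4, 7] -> counters=[3,3,4,3,6,4,4,5]
Step 9: insert dq at [0, 2, 4, 6] -> counters=[4,3,5,3,7,4,5,5]
Step 10: insert lf at [0, 4, 5, 6] -> counters=[5,3,5,3,8,5,6,5]
Step 11: insert x at [0, 1, 2, 6] -> counters=[6,4,6,3,8,5,7,5]
Step 12: delete rv at [0, 3, 4, 6] -> counters=[5,4,6,2,7,5,6,5]
Step 13: insert ncw at [2, 3, 4, 7] -> counters=[5,4,7,3,8,5,6,6]
Final counters=[5,4,7,3,8,5,6,6] -> 8 nonzero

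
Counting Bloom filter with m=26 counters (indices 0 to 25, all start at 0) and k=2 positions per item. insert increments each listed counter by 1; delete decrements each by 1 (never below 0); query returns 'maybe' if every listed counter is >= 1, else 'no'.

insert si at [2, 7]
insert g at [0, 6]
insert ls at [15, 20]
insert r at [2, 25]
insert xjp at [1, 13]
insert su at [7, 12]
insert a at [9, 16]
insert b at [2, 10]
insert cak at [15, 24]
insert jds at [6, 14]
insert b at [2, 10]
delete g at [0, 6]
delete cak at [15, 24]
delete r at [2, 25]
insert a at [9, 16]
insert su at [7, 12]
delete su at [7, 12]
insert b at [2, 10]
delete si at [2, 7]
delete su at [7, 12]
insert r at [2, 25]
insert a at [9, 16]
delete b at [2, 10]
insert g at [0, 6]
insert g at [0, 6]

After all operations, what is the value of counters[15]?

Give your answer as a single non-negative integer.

Step 1: insert si at [2, 7] -> counters=[0,0,1,0,0,0,0,1,0,0,0,0,0,0,0,0,0,0,0,0,0,0,0,0,0,0]
Step 2: insert g at [0, 6] -> counters=[1,0,1,0,0,0,1,1,0,0,0,0,0,0,0,0,0,0,0,0,0,0,0,0,0,0]
Step 3: insert ls at [15, 20] -> counters=[1,0,1,0,0,0,1,1,0,0,0,0,0,0,0,1,0,0,0,0,1,0,0,0,0,0]
Step 4: insert r at [2, 25] -> counters=[1,0,2,0,0,0,1,1,0,0,0,0,0,0,0,1,0,0,0,0,1,0,0,0,0,1]
Step 5: insert xjp at [1, 13] -> counters=[1,1,2,0,0,0,1,1,0,0,0,0,0,1,0,1,0,0,0,0,1,0,0,0,0,1]
Step 6: insert su at [7, 12] -> counters=[1,1,2,0,0,0,1,2,0,0,0,0,1,1,0,1,0,0,0,0,1,0,0,0,0,1]
Step 7: insert a at [9, 16] -> counters=[1,1,2,0,0,0,1,2,0,1,0,0,1,1,0,1,1,0,0,0,1,0,0,0,0,1]
Step 8: insert b at [2, 10] -> counters=[1,1,3,0,0,0,1,2,0,1,1,0,1,1,0,1,1,0,0,0,1,0,0,0,0,1]
Step 9: insert cak at [15, 24] -> counters=[1,1,3,0,0,0,1,2,0,1,1,0,1,1,0,2,1,0,0,0,1,0,0,0,1,1]
Step 10: insert jds at [6, 14] -> counters=[1,1,3,0,0,0,2,2,0,1,1,0,1,1,1,2,1,0,0,0,1,0,0,0,1,1]
Step 11: insert b at [2, 10] -> counters=[1,1,4,0,0,0,2,2,0,1,2,0,1,1,1,2,1,0,0,0,1,0,0,0,1,1]
Step 12: delete g at [0, 6] -> counters=[0,1,4,0,0,0,1,2,0,1,2,0,1,1,1,2,1,0,0,0,1,0,0,0,1,1]
Step 13: delete cak at [15, 24] -> counters=[0,1,4,0,0,0,1,2,0,1,2,0,1,1,1,1,1,0,0,0,1,0,0,0,0,1]
Step 14: delete r at [2, 25] -> counters=[0,1,3,0,0,0,1,2,0,1,2,0,1,1,1,1,1,0,0,0,1,0,0,0,0,0]
Step 15: insert a at [9, 16] -> counters=[0,1,3,0,0,0,1,2,0,2,2,0,1,1,1,1,2,0,0,0,1,0,0,0,0,0]
Step 16: insert su at [7, 12] -> counters=[0,1,3,0,0,0,1,3,0,2,2,0,2,1,1,1,2,0,0,0,1,0,0,0,0,0]
Step 17: delete su at [7, 12] -> counters=[0,1,3,0,0,0,1,2,0,2,2,0,1,1,1,1,2,0,0,0,1,0,0,0,0,0]
Step 18: insert b at [2, 10] -> counters=[0,1,4,0,0,0,1,2,0,2,3,0,1,1,1,1,2,0,0,0,1,0,0,0,0,0]
Step 19: delete si at [2, 7] -> counters=[0,1,3,0,0,0,1,1,0,2,3,0,1,1,1,1,2,0,0,0,1,0,0,0,0,0]
Step 20: delete su at [7, 12] -> counters=[0,1,3,0,0,0,1,0,0,2,3,0,0,1,1,1,2,0,0,0,1,0,0,0,0,0]
Step 21: insert r at [2, 25] -> counters=[0,1,4,0,0,0,1,0,0,2,3,0,0,1,1,1,2,0,0,0,1,0,0,0,0,1]
Step 22: insert a at [9, 16] -> counters=[0,1,4,0,0,0,1,0,0,3,3,0,0,1,1,1,3,0,0,0,1,0,0,0,0,1]
Step 23: delete b at [2, 10] -> counters=[0,1,3,0,0,0,1,0,0,3,2,0,0,1,1,1,3,0,0,0,1,0,0,0,0,1]
Step 24: insert g at [0, 6] -> counters=[1,1,3,0,0,0,2,0,0,3,2,0,0,1,1,1,3,0,0,0,1,0,0,0,0,1]
Step 25: insert g at [0, 6] -> counters=[2,1,3,0,0,0,3,0,0,3,2,0,0,1,1,1,3,0,0,0,1,0,0,0,0,1]
Final counters=[2,1,3,0,0,0,3,0,0,3,2,0,0,1,1,1,3,0,0,0,1,0,0,0,0,1] -> counters[15]=1

Answer: 1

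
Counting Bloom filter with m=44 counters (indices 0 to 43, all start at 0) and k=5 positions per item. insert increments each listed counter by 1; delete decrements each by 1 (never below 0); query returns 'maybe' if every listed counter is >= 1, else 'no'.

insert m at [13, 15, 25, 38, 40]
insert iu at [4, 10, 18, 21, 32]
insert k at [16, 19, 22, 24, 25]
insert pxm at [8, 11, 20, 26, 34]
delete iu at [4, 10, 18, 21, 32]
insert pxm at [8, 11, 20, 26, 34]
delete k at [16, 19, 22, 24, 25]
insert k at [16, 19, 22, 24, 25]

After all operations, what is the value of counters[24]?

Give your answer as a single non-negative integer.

Answer: 1

Derivation:
Step 1: insert m at [13, 15, 25, 38, 40] -> counters=[0,0,0,0,0,0,0,0,0,0,0,0,0,1,0,1,0,0,0,0,0,0,0,0,0,1,0,0,0,0,0,0,0,0,0,0,0,0,1,0,1,0,0,0]
Step 2: insert iu at [4, 10, 18, 21, 32] -> counters=[0,0,0,0,1,0,0,0,0,0,1,0,0,1,0,1,0,0,1,0,0,1,0,0,0,1,0,0,0,0,0,0,1,0,0,0,0,0,1,0,1,0,0,0]
Step 3: insert k at [16, 19, 22, 24, 25] -> counters=[0,0,0,0,1,0,0,0,0,0,1,0,0,1,0,1,1,0,1,1,0,1,1,0,1,2,0,0,0,0,0,0,1,0,0,0,0,0,1,0,1,0,0,0]
Step 4: insert pxm at [8, 11, 20, 26, 34] -> counters=[0,0,0,0,1,0,0,0,1,0,1,1,0,1,0,1,1,0,1,1,1,1,1,0,1,2,1,0,0,0,0,0,1,0,1,0,0,0,1,0,1,0,0,0]
Step 5: delete iu at [4, 10, 18, 21, 32] -> counters=[0,0,0,0,0,0,0,0,1,0,0,1,0,1,0,1,1,0,0,1,1,0,1,0,1,2,1,0,0,0,0,0,0,0,1,0,0,0,1,0,1,0,0,0]
Step 6: insert pxm at [8, 11, 20, 26, 34] -> counters=[0,0,0,0,0,0,0,0,2,0,0,2,0,1,0,1,1,0,0,1,2,0,1,0,1,2,2,0,0,0,0,0,0,0,2,0,0,0,1,0,1,0,0,0]
Step 7: delete k at [16, 19, 22, 24, 25] -> counters=[0,0,0,0,0,0,0,0,2,0,0,2,0,1,0,1,0,0,0,0,2,0,0,0,0,1,2,0,0,0,0,0,0,0,2,0,0,0,1,0,1,0,0,0]
Step 8: insert k at [16, 19, 22, 24, 25] -> counters=[0,0,0,0,0,0,0,0,2,0,0,2,0,1,0,1,1,0,0,1,2,0,1,0,1,2,2,0,0,0,0,0,0,0,2,0,0,0,1,0,1,0,0,0]
Final counters=[0,0,0,0,0,0,0,0,2,0,0,2,0,1,0,1,1,0,0,1,2,0,1,0,1,2,2,0,0,0,0,0,0,0,2,0,0,0,1,0,1,0,0,0] -> counters[24]=1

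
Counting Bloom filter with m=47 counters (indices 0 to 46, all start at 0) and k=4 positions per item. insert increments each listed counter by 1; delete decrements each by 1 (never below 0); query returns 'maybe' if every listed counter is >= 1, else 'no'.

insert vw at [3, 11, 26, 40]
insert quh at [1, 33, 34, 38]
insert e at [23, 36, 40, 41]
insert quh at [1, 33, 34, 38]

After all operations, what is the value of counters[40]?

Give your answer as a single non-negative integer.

Step 1: insert vw at [3, 11, 26, 40] -> counters=[0,0,0,1,0,0,0,0,0,0,0,1,0,0,0,0,0,0,0,0,0,0,0,0,0,0,1,0,0,0,0,0,0,0,0,0,0,0,0,0,1,0,0,0,0,0,0]
Step 2: insert quh at [1, 33, 34, 38] -> counters=[0,1,0,1,0,0,0,0,0,0,0,1,0,0,0,0,0,0,0,0,0,0,0,0,0,0,1,0,0,0,0,0,0,1,1,0,0,0,1,0,1,0,0,0,0,0,0]
Step 3: insert e at [23, 36, 40, 41] -> counters=[0,1,0,1,0,0,0,0,0,0,0,1,0,0,0,0,0,0,0,0,0,0,0,1,0,0,1,0,0,0,0,0,0,1,1,0,1,0,1,0,2,1,0,0,0,0,0]
Step 4: insert quh at [1, 33, 34, 38] -> counters=[0,2,0,1,0,0,0,0,0,0,0,1,0,0,0,0,0,0,0,0,0,0,0,1,0,0,1,0,0,0,0,0,0,2,2,0,1,0,2,0,2,1,0,0,0,0,0]
Final counters=[0,2,0,1,0,0,0,0,0,0,0,1,0,0,0,0,0,0,0,0,0,0,0,1,0,0,1,0,0,0,0,0,0,2,2,0,1,0,2,0,2,1,0,0,0,0,0] -> counters[40]=2

Answer: 2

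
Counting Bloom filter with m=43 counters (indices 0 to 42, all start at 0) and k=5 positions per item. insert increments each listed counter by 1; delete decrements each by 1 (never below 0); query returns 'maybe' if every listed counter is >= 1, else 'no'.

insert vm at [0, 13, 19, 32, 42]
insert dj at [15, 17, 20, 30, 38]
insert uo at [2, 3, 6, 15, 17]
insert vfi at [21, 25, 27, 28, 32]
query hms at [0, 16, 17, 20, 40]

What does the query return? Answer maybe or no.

Answer: no

Derivation:
Step 1: insert vm at [0, 13, 19, 32, 42] -> counters=[1,0,0,0,0,0,0,0,0,0,0,0,0,1,0,0,0,0,0,1,0,0,0,0,0,0,0,0,0,0,0,0,1,0,0,0,0,0,0,0,0,0,1]
Step 2: insert dj at [15, 17, 20, 30, 38] -> counters=[1,0,0,0,0,0,0,0,0,0,0,0,0,1,0,1,0,1,0,1,1,0,0,0,0,0,0,0,0,0,1,0,1,0,0,0,0,0,1,0,0,0,1]
Step 3: insert uo at [2, 3, 6, 15, 17] -> counters=[1,0,1,1,0,0,1,0,0,0,0,0,0,1,0,2,0,2,0,1,1,0,0,0,0,0,0,0,0,0,1,0,1,0,0,0,0,0,1,0,0,0,1]
Step 4: insert vfi at [21, 25, 27, 28, 32] -> counters=[1,0,1,1,0,0,1,0,0,0,0,0,0,1,0,2,0,2,0,1,1,1,0,0,0,1,0,1,1,0,1,0,2,0,0,0,0,0,1,0,0,0,1]
Query hms: check counters[0]=1 counters[16]=0 counters[17]=2 counters[20]=1 counters[40]=0 -> no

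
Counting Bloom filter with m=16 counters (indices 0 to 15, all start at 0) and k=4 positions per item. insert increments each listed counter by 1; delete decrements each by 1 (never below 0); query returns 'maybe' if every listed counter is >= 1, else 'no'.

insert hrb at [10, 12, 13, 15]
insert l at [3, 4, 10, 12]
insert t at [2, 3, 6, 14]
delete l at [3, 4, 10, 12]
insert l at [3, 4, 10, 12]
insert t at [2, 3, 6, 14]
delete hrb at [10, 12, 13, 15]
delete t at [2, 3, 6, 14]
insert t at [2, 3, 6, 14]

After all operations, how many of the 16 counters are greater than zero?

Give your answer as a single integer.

Answer: 7

Derivation:
Step 1: insert hrb at [10, 12, 13, 15] -> counters=[0,0,0,0,0,0,0,0,0,0,1,0,1,1,0,1]
Step 2: insert l at [3, 4, 10, 12] -> counters=[0,0,0,1,1,0,0,0,0,0,2,0,2,1,0,1]
Step 3: insert t at [2, 3, 6, 14] -> counters=[0,0,1,2,1,0,1,0,0,0,2,0,2,1,1,1]
Step 4: delete l at [3, 4, 10, 12] -> counters=[0,0,1,1,0,0,1,0,0,0,1,0,1,1,1,1]
Step 5: insert l at [3, 4, 10, 12] -> counters=[0,0,1,2,1,0,1,0,0,0,2,0,2,1,1,1]
Step 6: insert t at [2, 3, 6, 14] -> counters=[0,0,2,3,1,0,2,0,0,0,2,0,2,1,2,1]
Step 7: delete hrb at [10, 12, 13, 15] -> counters=[0,0,2,3,1,0,2,0,0,0,1,0,1,0,2,0]
Step 8: delete t at [2, 3, 6, 14] -> counters=[0,0,1,2,1,0,1,0,0,0,1,0,1,0,1,0]
Step 9: insert t at [2, 3, 6, 14] -> counters=[0,0,2,3,1,0,2,0,0,0,1,0,1,0,2,0]
Final counters=[0,0,2,3,1,0,2,0,0,0,1,0,1,0,2,0] -> 7 nonzero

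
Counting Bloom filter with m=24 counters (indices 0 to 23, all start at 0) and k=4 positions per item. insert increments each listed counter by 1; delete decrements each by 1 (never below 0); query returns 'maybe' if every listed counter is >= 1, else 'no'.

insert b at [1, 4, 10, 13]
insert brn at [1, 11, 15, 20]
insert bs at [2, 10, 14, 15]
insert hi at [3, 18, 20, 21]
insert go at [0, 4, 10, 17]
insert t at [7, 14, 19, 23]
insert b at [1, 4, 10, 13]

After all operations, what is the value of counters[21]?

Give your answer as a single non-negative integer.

Answer: 1

Derivation:
Step 1: insert b at [1, 4, 10, 13] -> counters=[0,1,0,0,1,0,0,0,0,0,1,0,0,1,0,0,0,0,0,0,0,0,0,0]
Step 2: insert brn at [1, 11, 15, 20] -> counters=[0,2,0,0,1,0,0,0,0,0,1,1,0,1,0,1,0,0,0,0,1,0,0,0]
Step 3: insert bs at [2, 10, 14, 15] -> counters=[0,2,1,0,1,0,0,0,0,0,2,1,0,1,1,2,0,0,0,0,1,0,0,0]
Step 4: insert hi at [3, 18, 20, 21] -> counters=[0,2,1,1,1,0,0,0,0,0,2,1,0,1,1,2,0,0,1,0,2,1,0,0]
Step 5: insert go at [0, 4, 10, 17] -> counters=[1,2,1,1,2,0,0,0,0,0,3,1,0,1,1,2,0,1,1,0,2,1,0,0]
Step 6: insert t at [7, 14, 19, 23] -> counters=[1,2,1,1,2,0,0,1,0,0,3,1,0,1,2,2,0,1,1,1,2,1,0,1]
Step 7: insert b at [1, 4, 10, 13] -> counters=[1,3,1,1,3,0,0,1,0,0,4,1,0,2,2,2,0,1,1,1,2,1,0,1]
Final counters=[1,3,1,1,3,0,0,1,0,0,4,1,0,2,2,2,0,1,1,1,2,1,0,1] -> counters[21]=1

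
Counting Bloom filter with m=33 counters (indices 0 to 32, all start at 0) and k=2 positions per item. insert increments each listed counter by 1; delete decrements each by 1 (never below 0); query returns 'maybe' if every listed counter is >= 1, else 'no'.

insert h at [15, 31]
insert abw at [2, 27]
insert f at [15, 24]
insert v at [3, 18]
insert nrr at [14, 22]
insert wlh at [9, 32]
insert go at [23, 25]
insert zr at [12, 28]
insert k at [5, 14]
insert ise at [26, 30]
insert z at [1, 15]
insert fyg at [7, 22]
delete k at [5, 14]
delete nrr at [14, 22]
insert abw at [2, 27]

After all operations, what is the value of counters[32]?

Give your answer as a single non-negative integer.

Answer: 1

Derivation:
Step 1: insert h at [15, 31] -> counters=[0,0,0,0,0,0,0,0,0,0,0,0,0,0,0,1,0,0,0,0,0,0,0,0,0,0,0,0,0,0,0,1,0]
Step 2: insert abw at [2, 27] -> counters=[0,0,1,0,0,0,0,0,0,0,0,0,0,0,0,1,0,0,0,0,0,0,0,0,0,0,0,1,0,0,0,1,0]
Step 3: insert f at [15, 24] -> counters=[0,0,1,0,0,0,0,0,0,0,0,0,0,0,0,2,0,0,0,0,0,0,0,0,1,0,0,1,0,0,0,1,0]
Step 4: insert v at [3, 18] -> counters=[0,0,1,1,0,0,0,0,0,0,0,0,0,0,0,2,0,0,1,0,0,0,0,0,1,0,0,1,0,0,0,1,0]
Step 5: insert nrr at [14, 22] -> counters=[0,0,1,1,0,0,0,0,0,0,0,0,0,0,1,2,0,0,1,0,0,0,1,0,1,0,0,1,0,0,0,1,0]
Step 6: insert wlh at [9, 32] -> counters=[0,0,1,1,0,0,0,0,0,1,0,0,0,0,1,2,0,0,1,0,0,0,1,0,1,0,0,1,0,0,0,1,1]
Step 7: insert go at [23, 25] -> counters=[0,0,1,1,0,0,0,0,0,1,0,0,0,0,1,2,0,0,1,0,0,0,1,1,1,1,0,1,0,0,0,1,1]
Step 8: insert zr at [12, 28] -> counters=[0,0,1,1,0,0,0,0,0,1,0,0,1,0,1,2,0,0,1,0,0,0,1,1,1,1,0,1,1,0,0,1,1]
Step 9: insert k at [5, 14] -> counters=[0,0,1,1,0,1,0,0,0,1,0,0,1,0,2,2,0,0,1,0,0,0,1,1,1,1,0,1,1,0,0,1,1]
Step 10: insert ise at [26, 30] -> counters=[0,0,1,1,0,1,0,0,0,1,0,0,1,0,2,2,0,0,1,0,0,0,1,1,1,1,1,1,1,0,1,1,1]
Step 11: insert z at [1, 15] -> counters=[0,1,1,1,0,1,0,0,0,1,0,0,1,0,2,3,0,0,1,0,0,0,1,1,1,1,1,1,1,0,1,1,1]
Step 12: insert fyg at [7, 22] -> counters=[0,1,1,1,0,1,0,1,0,1,0,0,1,0,2,3,0,0,1,0,0,0,2,1,1,1,1,1,1,0,1,1,1]
Step 13: delete k at [5, 14] -> counters=[0,1,1,1,0,0,0,1,0,1,0,0,1,0,1,3,0,0,1,0,0,0,2,1,1,1,1,1,1,0,1,1,1]
Step 14: delete nrr at [14, 22] -> counters=[0,1,1,1,0,0,0,1,0,1,0,0,1,0,0,3,0,0,1,0,0,0,1,1,1,1,1,1,1,0,1,1,1]
Step 15: insert abw at [2, 27] -> counters=[0,1,2,1,0,0,0,1,0,1,0,0,1,0,0,3,0,0,1,0,0,0,1,1,1,1,1,2,1,0,1,1,1]
Final counters=[0,1,2,1,0,0,0,1,0,1,0,0,1,0,0,3,0,0,1,0,0,0,1,1,1,1,1,2,1,0,1,1,1] -> counters[32]=1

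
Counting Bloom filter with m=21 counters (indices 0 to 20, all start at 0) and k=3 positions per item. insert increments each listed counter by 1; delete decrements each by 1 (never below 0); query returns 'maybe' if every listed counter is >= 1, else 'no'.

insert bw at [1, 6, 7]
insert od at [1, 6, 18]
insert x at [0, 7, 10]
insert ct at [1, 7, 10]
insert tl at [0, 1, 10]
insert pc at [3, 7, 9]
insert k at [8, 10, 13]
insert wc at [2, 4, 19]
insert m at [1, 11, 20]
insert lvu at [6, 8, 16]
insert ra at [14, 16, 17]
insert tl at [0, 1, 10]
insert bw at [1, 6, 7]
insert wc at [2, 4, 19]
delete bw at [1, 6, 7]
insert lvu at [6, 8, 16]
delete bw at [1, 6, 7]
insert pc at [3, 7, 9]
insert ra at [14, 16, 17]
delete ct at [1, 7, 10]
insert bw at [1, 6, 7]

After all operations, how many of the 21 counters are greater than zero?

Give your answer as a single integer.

Answer: 18

Derivation:
Step 1: insert bw at [1, 6, 7] -> counters=[0,1,0,0,0,0,1,1,0,0,0,0,0,0,0,0,0,0,0,0,0]
Step 2: insert od at [1, 6, 18] -> counters=[0,2,0,0,0,0,2,1,0,0,0,0,0,0,0,0,0,0,1,0,0]
Step 3: insert x at [0, 7, 10] -> counters=[1,2,0,0,0,0,2,2,0,0,1,0,0,0,0,0,0,0,1,0,0]
Step 4: insert ct at [1, 7, 10] -> counters=[1,3,0,0,0,0,2,3,0,0,2,0,0,0,0,0,0,0,1,0,0]
Step 5: insert tl at [0, 1, 10] -> counters=[2,4,0,0,0,0,2,3,0,0,3,0,0,0,0,0,0,0,1,0,0]
Step 6: insert pc at [3, 7, 9] -> counters=[2,4,0,1,0,0,2,4,0,1,3,0,0,0,0,0,0,0,1,0,0]
Step 7: insert k at [8, 10, 13] -> counters=[2,4,0,1,0,0,2,4,1,1,4,0,0,1,0,0,0,0,1,0,0]
Step 8: insert wc at [2, 4, 19] -> counters=[2,4,1,1,1,0,2,4,1,1,4,0,0,1,0,0,0,0,1,1,0]
Step 9: insert m at [1, 11, 20] -> counters=[2,5,1,1,1,0,2,4,1,1,4,1,0,1,0,0,0,0,1,1,1]
Step 10: insert lvu at [6, 8, 16] -> counters=[2,5,1,1,1,0,3,4,2,1,4,1,0,1,0,0,1,0,1,1,1]
Step 11: insert ra at [14, 16, 17] -> counters=[2,5,1,1,1,0,3,4,2,1,4,1,0,1,1,0,2,1,1,1,1]
Step 12: insert tl at [0, 1, 10] -> counters=[3,6,1,1,1,0,3,4,2,1,5,1,0,1,1,0,2,1,1,1,1]
Step 13: insert bw at [1, 6, 7] -> counters=[3,7,1,1,1,0,4,5,2,1,5,1,0,1,1,0,2,1,1,1,1]
Step 14: insert wc at [2, 4, 19] -> counters=[3,7,2,1,2,0,4,5,2,1,5,1,0,1,1,0,2,1,1,2,1]
Step 15: delete bw at [1, 6, 7] -> counters=[3,6,2,1,2,0,3,4,2,1,5,1,0,1,1,0,2,1,1,2,1]
Step 16: insert lvu at [6, 8, 16] -> counters=[3,6,2,1,2,0,4,4,3,1,5,1,0,1,1,0,3,1,1,2,1]
Step 17: delete bw at [1, 6, 7] -> counters=[3,5,2,1,2,0,3,3,3,1,5,1,0,1,1,0,3,1,1,2,1]
Step 18: insert pc at [3, 7, 9] -> counters=[3,5,2,2,2,0,3,4,3,2,5,1,0,1,1,0,3,1,1,2,1]
Step 19: insert ra at [14, 16, 17] -> counters=[3,5,2,2,2,0,3,4,3,2,5,1,0,1,2,0,4,2,1,2,1]
Step 20: delete ct at [1, 7, 10] -> counters=[3,4,2,2,2,0,3,3,3,2,4,1,0,1,2,0,4,2,1,2,1]
Step 21: insert bw at [1, 6, 7] -> counters=[3,5,2,2,2,0,4,4,3,2,4,1,0,1,2,0,4,2,1,2,1]
Final counters=[3,5,2,2,2,0,4,4,3,2,4,1,0,1,2,0,4,2,1,2,1] -> 18 nonzero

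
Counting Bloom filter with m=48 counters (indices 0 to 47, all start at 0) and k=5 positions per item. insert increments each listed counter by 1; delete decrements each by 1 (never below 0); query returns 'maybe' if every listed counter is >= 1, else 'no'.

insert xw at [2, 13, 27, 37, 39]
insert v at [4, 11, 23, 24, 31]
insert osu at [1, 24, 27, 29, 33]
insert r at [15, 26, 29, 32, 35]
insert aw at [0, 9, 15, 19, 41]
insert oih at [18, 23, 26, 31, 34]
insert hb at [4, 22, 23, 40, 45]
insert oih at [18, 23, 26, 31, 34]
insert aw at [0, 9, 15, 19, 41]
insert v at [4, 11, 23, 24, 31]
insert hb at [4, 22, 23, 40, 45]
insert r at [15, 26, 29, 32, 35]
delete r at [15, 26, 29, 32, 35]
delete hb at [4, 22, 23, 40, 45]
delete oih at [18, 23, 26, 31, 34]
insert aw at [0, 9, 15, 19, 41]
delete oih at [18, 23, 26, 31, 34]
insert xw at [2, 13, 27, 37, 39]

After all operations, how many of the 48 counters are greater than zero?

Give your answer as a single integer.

Step 1: insert xw at [2, 13, 27, 37, 39] -> counters=[0,0,1,0,0,0,0,0,0,0,0,0,0,1,0,0,0,0,0,0,0,0,0,0,0,0,0,1,0,0,0,0,0,0,0,0,0,1,0,1,0,0,0,0,0,0,0,0]
Step 2: insert v at [4, 11, 23, 24, 31] -> counters=[0,0,1,0,1,0,0,0,0,0,0,1,0,1,0,0,0,0,0,0,0,0,0,1,1,0,0,1,0,0,0,1,0,0,0,0,0,1,0,1,0,0,0,0,0,0,0,0]
Step 3: insert osu at [1, 24, 27, 29, 33] -> counters=[0,1,1,0,1,0,0,0,0,0,0,1,0,1,0,0,0,0,0,0,0,0,0,1,2,0,0,2,0,1,0,1,0,1,0,0,0,1,0,1,0,0,0,0,0,0,0,0]
Step 4: insert r at [15, 26, 29, 32, 35] -> counters=[0,1,1,0,1,0,0,0,0,0,0,1,0,1,0,1,0,0,0,0,0,0,0,1,2,0,1,2,0,2,0,1,1,1,0,1,0,1,0,1,0,0,0,0,0,0,0,0]
Step 5: insert aw at [0, 9, 15, 19, 41] -> counters=[1,1,1,0,1,0,0,0,0,1,0,1,0,1,0,2,0,0,0,1,0,0,0,1,2,0,1,2,0,2,0,1,1,1,0,1,0,1,0,1,0,1,0,0,0,0,0,0]
Step 6: insert oih at [18, 23, 26, 31, 34] -> counters=[1,1,1,0,1,0,0,0,0,1,0,1,0,1,0,2,0,0,1,1,0,0,0,2,2,0,2,2,0,2,0,2,1,1,1,1,0,1,0,1,0,1,0,0,0,0,0,0]
Step 7: insert hb at [4, 22, 23, 40, 45] -> counters=[1,1,1,0,2,0,0,0,0,1,0,1,0,1,0,2,0,0,1,1,0,0,1,3,2,0,2,2,0,2,0,2,1,1,1,1,0,1,0,1,1,1,0,0,0,1,0,0]
Step 8: insert oih at [18, 23, 26, 31, 34] -> counters=[1,1,1,0,2,0,0,0,0,1,0,1,0,1,0,2,0,0,2,1,0,0,1,4,2,0,3,2,0,2,0,3,1,1,2,1,0,1,0,1,1,1,0,0,0,1,0,0]
Step 9: insert aw at [0, 9, 15, 19, 41] -> counters=[2,1,1,0,2,0,0,0,0,2,0,1,0,1,0,3,0,0,2,2,0,0,1,4,2,0,3,2,0,2,0,3,1,1,2,1,0,1,0,1,1,2,0,0,0,1,0,0]
Step 10: insert v at [4, 11, 23, 24, 31] -> counters=[2,1,1,0,3,0,0,0,0,2,0,2,0,1,0,3,0,0,2,2,0,0,1,5,3,0,3,2,0,2,0,4,1,1,2,1,0,1,0,1,1,2,0,0,0,1,0,0]
Step 11: insert hb at [4, 22, 23, 40, 45] -> counters=[2,1,1,0,4,0,0,0,0,2,0,2,0,1,0,3,0,0,2,2,0,0,2,6,3,0,3,2,0,2,0,4,1,1,2,1,0,1,0,1,2,2,0,0,0,2,0,0]
Step 12: insert r at [15, 26, 29, 32, 35] -> counters=[2,1,1,0,4,0,0,0,0,2,0,2,0,1,0,4,0,0,2,2,0,0,2,6,3,0,4,2,0,3,0,4,2,1,2,2,0,1,0,1,2,2,0,0,0,2,0,0]
Step 13: delete r at [15, 26, 29, 32, 35] -> counters=[2,1,1,0,4,0,0,0,0,2,0,2,0,1,0,3,0,0,2,2,0,0,2,6,3,0,3,2,0,2,0,4,1,1,2,1,0,1,0,1,2,2,0,0,0,2,0,0]
Step 14: delete hb at [4, 22, 23, 40, 45] -> counters=[2,1,1,0,3,0,0,0,0,2,0,2,0,1,0,3,0,0,2,2,0,0,1,5,3,0,3,2,0,2,0,4,1,1,2,1,0,1,0,1,1,2,0,0,0,1,0,0]
Step 15: delete oih at [18, 23, 26, 31, 34] -> counters=[2,1,1,0,3,0,0,0,0,2,0,2,0,1,0,3,0,0,1,2,0,0,1,4,3,0,2,2,0,2,0,3,1,1,1,1,0,1,0,1,1,2,0,0,0,1,0,0]
Step 16: insert aw at [0, 9, 15, 19, 41] -> counters=[3,1,1,0,3,0,0,0,0,3,0,2,0,1,0,4,0,0,1,3,0,0,1,4,3,0,2,2,0,2,0,3,1,1,1,1,0,1,0,1,1,3,0,0,0,1,0,0]
Step 17: delete oih at [18, 23, 26, 31, 34] -> counters=[3,1,1,0,3,0,0,0,0,3,0,2,0,1,0,4,0,0,0,3,0,0,1,3,3,0,1,2,0,2,0,2,1,1,0,1,0,1,0,1,1,3,0,0,0,1,0,0]
Step 18: insert xw at [2, 13, 27, 37, 39] -> counters=[3,1,2,0,3,0,0,0,0,3,0,2,0,2,0,4,0,0,0,3,0,0,1,3,3,0,1,3,0,2,0,2,1,1,0,1,0,2,0,2,1,3,0,0,0,1,0,0]
Final counters=[3,1,2,0,3,0,0,0,0,3,0,2,0,2,0,4,0,0,0,3,0,0,1,3,3,0,1,3,0,2,0,2,1,1,0,1,0,2,0,2,1,3,0,0,0,1,0,0] -> 24 nonzero

Answer: 24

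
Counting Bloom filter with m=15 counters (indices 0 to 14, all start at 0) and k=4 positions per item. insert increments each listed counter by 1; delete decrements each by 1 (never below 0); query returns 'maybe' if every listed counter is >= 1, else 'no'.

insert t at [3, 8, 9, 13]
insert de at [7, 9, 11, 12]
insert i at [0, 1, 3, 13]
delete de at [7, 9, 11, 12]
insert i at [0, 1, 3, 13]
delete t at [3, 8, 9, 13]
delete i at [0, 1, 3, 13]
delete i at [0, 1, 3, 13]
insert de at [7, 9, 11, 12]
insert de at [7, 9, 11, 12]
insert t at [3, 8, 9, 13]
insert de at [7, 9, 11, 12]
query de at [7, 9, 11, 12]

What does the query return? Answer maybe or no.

Step 1: insert t at [3, 8, 9, 13] -> counters=[0,0,0,1,0,0,0,0,1,1,0,0,0,1,0]
Step 2: insert de at [7, 9, 11, 12] -> counters=[0,0,0,1,0,0,0,1,1,2,0,1,1,1,0]
Step 3: insert i at [0, 1, 3, 13] -> counters=[1,1,0,2,0,0,0,1,1,2,0,1,1,2,0]
Step 4: delete de at [7, 9, 11, 12] -> counters=[1,1,0,2,0,0,0,0,1,1,0,0,0,2,0]
Step 5: insert i at [0, 1, 3, 13] -> counters=[2,2,0,3,0,0,0,0,1,1,0,0,0,3,0]
Step 6: delete t at [3, 8, 9, 13] -> counters=[2,2,0,2,0,0,0,0,0,0,0,0,0,2,0]
Step 7: delete i at [0, 1, 3, 13] -> counters=[1,1,0,1,0,0,0,0,0,0,0,0,0,1,0]
Step 8: delete i at [0, 1, 3, 13] -> counters=[0,0,0,0,0,0,0,0,0,0,0,0,0,0,0]
Step 9: insert de at [7, 9, 11, 12] -> counters=[0,0,0,0,0,0,0,1,0,1,0,1,1,0,0]
Step 10: insert de at [7, 9, 11, 12] -> counters=[0,0,0,0,0,0,0,2,0,2,0,2,2,0,0]
Step 11: insert t at [3, 8, 9, 13] -> counters=[0,0,0,1,0,0,0,2,1,3,0,2,2,1,0]
Step 12: insert de at [7, 9, 11, 12] -> counters=[0,0,0,1,0,0,0,3,1,4,0,3,3,1,0]
Query de: check counters[7]=3 counters[9]=4 counters[11]=3 counters[12]=3 -> maybe

Answer: maybe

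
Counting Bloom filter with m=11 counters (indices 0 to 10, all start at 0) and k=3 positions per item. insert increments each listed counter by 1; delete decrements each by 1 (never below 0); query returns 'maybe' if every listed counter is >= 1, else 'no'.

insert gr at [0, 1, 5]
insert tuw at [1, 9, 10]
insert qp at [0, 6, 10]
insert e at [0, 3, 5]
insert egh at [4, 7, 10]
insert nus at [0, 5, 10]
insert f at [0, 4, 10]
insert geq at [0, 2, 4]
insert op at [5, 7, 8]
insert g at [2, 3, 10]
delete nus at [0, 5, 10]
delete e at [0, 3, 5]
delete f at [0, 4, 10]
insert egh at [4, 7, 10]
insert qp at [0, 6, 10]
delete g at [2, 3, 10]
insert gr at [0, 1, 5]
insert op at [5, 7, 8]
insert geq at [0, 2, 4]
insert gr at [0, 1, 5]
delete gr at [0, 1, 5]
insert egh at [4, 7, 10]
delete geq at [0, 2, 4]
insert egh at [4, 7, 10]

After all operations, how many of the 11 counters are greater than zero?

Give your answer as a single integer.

Step 1: insert gr at [0, 1, 5] -> counters=[1,1,0,0,0,1,0,0,0,0,0]
Step 2: insert tuw at [1, 9, 10] -> counters=[1,2,0,0,0,1,0,0,0,1,1]
Step 3: insert qp at [0, 6, 10] -> counters=[2,2,0,0,0,1,1,0,0,1,2]
Step 4: insert e at [0, 3, 5] -> counters=[3,2,0,1,0,2,1,0,0,1,2]
Step 5: insert egh at [4, 7, 10] -> counters=[3,2,0,1,1,2,1,1,0,1,3]
Step 6: insert nus at [0, 5, 10] -> counters=[4,2,0,1,1,3,1,1,0,1,4]
Step 7: insert f at [0, 4, 10] -> counters=[5,2,0,1,2,3,1,1,0,1,5]
Step 8: insert geq at [0, 2, 4] -> counters=[6,2,1,1,3,3,1,1,0,1,5]
Step 9: insert op at [5, 7, 8] -> counters=[6,2,1,1,3,4,1,2,1,1,5]
Step 10: insert g at [2, 3, 10] -> counters=[6,2,2,2,3,4,1,2,1,1,6]
Step 11: delete nus at [0, 5, 10] -> counters=[5,2,2,2,3,3,1,2,1,1,5]
Step 12: delete e at [0, 3, 5] -> counters=[4,2,2,1,3,2,1,2,1,1,5]
Step 13: delete f at [0, 4, 10] -> counters=[3,2,2,1,2,2,1,2,1,1,4]
Step 14: insert egh at [4, 7, 10] -> counters=[3,2,2,1,3,2,1,3,1,1,5]
Step 15: insert qp at [0, 6, 10] -> counters=[4,2,2,1,3,2,2,3,1,1,6]
Step 16: delete g at [2, 3, 10] -> counters=[4,2,1,0,3,2,2,3,1,1,5]
Step 17: insert gr at [0, 1, 5] -> counters=[5,3,1,0,3,3,2,3,1,1,5]
Step 18: insert op at [5, 7, 8] -> counters=[5,3,1,0,3,4,2,4,2,1,5]
Step 19: insert geq at [0, 2, 4] -> counters=[6,3,2,0,4,4,2,4,2,1,5]
Step 20: insert gr at [0, 1, 5] -> counters=[7,4,2,0,4,5,2,4,2,1,5]
Step 21: delete gr at [0, 1, 5] -> counters=[6,3,2,0,4,4,2,4,2,1,5]
Step 22: insert egh at [4, 7, 10] -> counters=[6,3,2,0,5,4,2,5,2,1,6]
Step 23: delete geq at [0, 2, 4] -> counters=[5,3,1,0,4,4,2,5,2,1,6]
Step 24: insert egh at [4, 7, 10] -> counters=[5,3,1,0,5,4,2,6,2,1,7]
Final counters=[5,3,1,0,5,4,2,6,2,1,7] -> 10 nonzero

Answer: 10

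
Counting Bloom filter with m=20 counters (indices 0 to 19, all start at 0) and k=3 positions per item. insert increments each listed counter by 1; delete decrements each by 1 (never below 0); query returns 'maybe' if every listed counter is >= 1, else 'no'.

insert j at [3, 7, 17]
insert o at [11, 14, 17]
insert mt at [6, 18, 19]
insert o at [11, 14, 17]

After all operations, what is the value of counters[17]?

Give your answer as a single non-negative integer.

Step 1: insert j at [3, 7, 17] -> counters=[0,0,0,1,0,0,0,1,0,0,0,0,0,0,0,0,0,1,0,0]
Step 2: insert o at [11, 14, 17] -> counters=[0,0,0,1,0,0,0,1,0,0,0,1,0,0,1,0,0,2,0,0]
Step 3: insert mt at [6, 18, 19] -> counters=[0,0,0,1,0,0,1,1,0,0,0,1,0,0,1,0,0,2,1,1]
Step 4: insert o at [11, 14, 17] -> counters=[0,0,0,1,0,0,1,1,0,0,0,2,0,0,2,0,0,3,1,1]
Final counters=[0,0,0,1,0,0,1,1,0,0,0,2,0,0,2,0,0,3,1,1] -> counters[17]=3

Answer: 3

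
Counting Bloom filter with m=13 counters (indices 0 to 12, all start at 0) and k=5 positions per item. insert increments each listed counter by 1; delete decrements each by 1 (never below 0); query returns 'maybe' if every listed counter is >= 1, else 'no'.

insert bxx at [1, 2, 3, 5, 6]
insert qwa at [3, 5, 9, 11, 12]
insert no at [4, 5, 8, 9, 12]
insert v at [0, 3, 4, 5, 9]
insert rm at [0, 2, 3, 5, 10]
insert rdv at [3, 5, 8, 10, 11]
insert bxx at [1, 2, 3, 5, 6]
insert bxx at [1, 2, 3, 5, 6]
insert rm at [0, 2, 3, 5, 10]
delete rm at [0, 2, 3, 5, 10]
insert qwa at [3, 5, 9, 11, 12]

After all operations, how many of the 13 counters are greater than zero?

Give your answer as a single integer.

Step 1: insert bxx at [1, 2, 3, 5, 6] -> counters=[0,1,1,1,0,1,1,0,0,0,0,0,0]
Step 2: insert qwa at [3, 5, 9, 11, 12] -> counters=[0,1,1,2,0,2,1,0,0,1,0,1,1]
Step 3: insert no at [4, 5, 8, 9, 12] -> counters=[0,1,1,2,1,3,1,0,1,2,0,1,2]
Step 4: insert v at [0, 3, 4, 5, 9] -> counters=[1,1,1,3,2,4,1,0,1,3,0,1,2]
Step 5: insert rm at [0, 2, 3, 5, 10] -> counters=[2,1,2,4,2,5,1,0,1,3,1,1,2]
Step 6: insert rdv at [3, 5, 8, 10, 11] -> counters=[2,1,2,5,2,6,1,0,2,3,2,2,2]
Step 7: insert bxx at [1, 2, 3, 5, 6] -> counters=[2,2,3,6,2,7,2,0,2,3,2,2,2]
Step 8: insert bxx at [1, 2, 3, 5, 6] -> counters=[2,3,4,7,2,8,3,0,2,3,2,2,2]
Step 9: insert rm at [0, 2, 3, 5, 10] -> counters=[3,3,5,8,2,9,3,0,2,3,3,2,2]
Step 10: delete rm at [0, 2, 3, 5, 10] -> counters=[2,3,4,7,2,8,3,0,2,3,2,2,2]
Step 11: insert qwa at [3, 5, 9, 11, 12] -> counters=[2,3,4,8,2,9,3,0,2,4,2,3,3]
Final counters=[2,3,4,8,2,9,3,0,2,4,2,3,3] -> 12 nonzero

Answer: 12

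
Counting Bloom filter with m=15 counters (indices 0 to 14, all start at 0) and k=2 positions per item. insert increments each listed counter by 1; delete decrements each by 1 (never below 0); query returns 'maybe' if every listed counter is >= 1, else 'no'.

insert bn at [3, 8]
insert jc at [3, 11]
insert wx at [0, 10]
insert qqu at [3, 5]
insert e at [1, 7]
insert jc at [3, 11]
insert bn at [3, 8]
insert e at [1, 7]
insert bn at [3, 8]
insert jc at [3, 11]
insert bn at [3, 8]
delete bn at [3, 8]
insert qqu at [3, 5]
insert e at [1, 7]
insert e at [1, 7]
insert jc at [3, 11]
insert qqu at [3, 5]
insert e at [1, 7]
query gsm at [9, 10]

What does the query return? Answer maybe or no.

Step 1: insert bn at [3, 8] -> counters=[0,0,0,1,0,0,0,0,1,0,0,0,0,0,0]
Step 2: insert jc at [3, 11] -> counters=[0,0,0,2,0,0,0,0,1,0,0,1,0,0,0]
Step 3: insert wx at [0, 10] -> counters=[1,0,0,2,0,0,0,0,1,0,1,1,0,0,0]
Step 4: insert qqu at [3, 5] -> counters=[1,0,0,3,0,1,0,0,1,0,1,1,0,0,0]
Step 5: insert e at [1, 7] -> counters=[1,1,0,3,0,1,0,1,1,0,1,1,0,0,0]
Step 6: insert jc at [3, 11] -> counters=[1,1,0,4,0,1,0,1,1,0,1,2,0,0,0]
Step 7: insert bn at [3, 8] -> counters=[1,1,0,5,0,1,0,1,2,0,1,2,0,0,0]
Step 8: insert e at [1, 7] -> counters=[1,2,0,5,0,1,0,2,2,0,1,2,0,0,0]
Step 9: insert bn at [3, 8] -> counters=[1,2,0,6,0,1,0,2,3,0,1,2,0,0,0]
Step 10: insert jc at [3, 11] -> counters=[1,2,0,7,0,1,0,2,3,0,1,3,0,0,0]
Step 11: insert bn at [3, 8] -> counters=[1,2,0,8,0,1,0,2,4,0,1,3,0,0,0]
Step 12: delete bn at [3, 8] -> counters=[1,2,0,7,0,1,0,2,3,0,1,3,0,0,0]
Step 13: insert qqu at [3, 5] -> counters=[1,2,0,8,0,2,0,2,3,0,1,3,0,0,0]
Step 14: insert e at [1, 7] -> counters=[1,3,0,8,0,2,0,3,3,0,1,3,0,0,0]
Step 15: insert e at [1, 7] -> counters=[1,4,0,8,0,2,0,4,3,0,1,3,0,0,0]
Step 16: insert jc at [3, 11] -> counters=[1,4,0,9,0,2,0,4,3,0,1,4,0,0,0]
Step 17: insert qqu at [3, 5] -> counters=[1,4,0,10,0,3,0,4,3,0,1,4,0,0,0]
Step 18: insert e at [1, 7] -> counters=[1,5,0,10,0,3,0,5,3,0,1,4,0,0,0]
Query gsm: check counters[9]=0 counters[10]=1 -> no

Answer: no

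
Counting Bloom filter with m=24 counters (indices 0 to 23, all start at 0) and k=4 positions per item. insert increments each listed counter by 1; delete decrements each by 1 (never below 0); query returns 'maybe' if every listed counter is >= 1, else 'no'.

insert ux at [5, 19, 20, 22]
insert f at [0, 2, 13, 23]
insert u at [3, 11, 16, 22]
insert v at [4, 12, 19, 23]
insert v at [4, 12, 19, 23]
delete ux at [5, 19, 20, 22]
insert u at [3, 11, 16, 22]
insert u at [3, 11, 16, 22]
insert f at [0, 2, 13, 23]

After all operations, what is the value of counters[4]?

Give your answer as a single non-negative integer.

Step 1: insert ux at [5, 19, 20, 22] -> counters=[0,0,0,0,0,1,0,0,0,0,0,0,0,0,0,0,0,0,0,1,1,0,1,0]
Step 2: insert f at [0, 2, 13, 23] -> counters=[1,0,1,0,0,1,0,0,0,0,0,0,0,1,0,0,0,0,0,1,1,0,1,1]
Step 3: insert u at [3, 11, 16, 22] -> counters=[1,0,1,1,0,1,0,0,0,0,0,1,0,1,0,0,1,0,0,1,1,0,2,1]
Step 4: insert v at [4, 12, 19, 23] -> counters=[1,0,1,1,1,1,0,0,0,0,0,1,1,1,0,0,1,0,0,2,1,0,2,2]
Step 5: insert v at [4, 12, 19, 23] -> counters=[1,0,1,1,2,1,0,0,0,0,0,1,2,1,0,0,1,0,0,3,1,0,2,3]
Step 6: delete ux at [5, 19, 20, 22] -> counters=[1,0,1,1,2,0,0,0,0,0,0,1,2,1,0,0,1,0,0,2,0,0,1,3]
Step 7: insert u at [3, 11, 16, 22] -> counters=[1,0,1,2,2,0,0,0,0,0,0,2,2,1,0,0,2,0,0,2,0,0,2,3]
Step 8: insert u at [3, 11, 16, 22] -> counters=[1,0,1,3,2,0,0,0,0,0,0,3,2,1,0,0,3,0,0,2,0,0,3,3]
Step 9: insert f at [0, 2, 13, 23] -> counters=[2,0,2,3,2,0,0,0,0,0,0,3,2,2,0,0,3,0,0,2,0,0,3,4]
Final counters=[2,0,2,3,2,0,0,0,0,0,0,3,2,2,0,0,3,0,0,2,0,0,3,4] -> counters[4]=2

Answer: 2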